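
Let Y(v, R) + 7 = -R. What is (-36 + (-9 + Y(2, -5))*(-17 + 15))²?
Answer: 196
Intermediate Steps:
Y(v, R) = -7 - R
(-36 + (-9 + Y(2, -5))*(-17 + 15))² = (-36 + (-9 + (-7 - 1*(-5)))*(-17 + 15))² = (-36 + (-9 + (-7 + 5))*(-2))² = (-36 + (-9 - 2)*(-2))² = (-36 - 11*(-2))² = (-36 + 22)² = (-14)² = 196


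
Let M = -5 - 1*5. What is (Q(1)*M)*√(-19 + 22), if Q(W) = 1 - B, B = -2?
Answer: -30*√3 ≈ -51.962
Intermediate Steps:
Q(W) = 3 (Q(W) = 1 - 1*(-2) = 1 + 2 = 3)
M = -10 (M = -5 - 5 = -10)
(Q(1)*M)*√(-19 + 22) = (3*(-10))*√(-19 + 22) = -30*√3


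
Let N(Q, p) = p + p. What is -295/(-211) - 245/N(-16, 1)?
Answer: -51105/422 ≈ -121.10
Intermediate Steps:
N(Q, p) = 2*p
-295/(-211) - 245/N(-16, 1) = -295/(-211) - 245/(2*1) = -295*(-1/211) - 245/2 = 295/211 - 245*½ = 295/211 - 245/2 = -51105/422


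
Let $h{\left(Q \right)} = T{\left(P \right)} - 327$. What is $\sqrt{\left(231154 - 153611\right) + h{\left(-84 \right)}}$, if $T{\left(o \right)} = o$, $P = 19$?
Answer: $\sqrt{77235} \approx 277.91$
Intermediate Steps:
$h{\left(Q \right)} = -308$ ($h{\left(Q \right)} = 19 - 327 = -308$)
$\sqrt{\left(231154 - 153611\right) + h{\left(-84 \right)}} = \sqrt{\left(231154 - 153611\right) - 308} = \sqrt{77543 - 308} = \sqrt{77235}$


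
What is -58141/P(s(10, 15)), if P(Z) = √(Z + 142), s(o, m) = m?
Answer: -58141*√157/157 ≈ -4640.2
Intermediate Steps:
P(Z) = √(142 + Z)
-58141/P(s(10, 15)) = -58141/√(142 + 15) = -58141*√157/157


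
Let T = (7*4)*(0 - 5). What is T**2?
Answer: 19600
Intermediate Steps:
T = -140 (T = 28*(-5) = -140)
T**2 = (-140)**2 = 19600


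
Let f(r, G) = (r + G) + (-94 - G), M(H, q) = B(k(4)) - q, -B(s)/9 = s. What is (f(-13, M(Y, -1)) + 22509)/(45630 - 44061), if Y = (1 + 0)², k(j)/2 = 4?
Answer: 22402/1569 ≈ 14.278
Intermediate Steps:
k(j) = 8 (k(j) = 2*4 = 8)
B(s) = -9*s
Y = 1 (Y = 1² = 1)
M(H, q) = -72 - q (M(H, q) = -9*8 - q = -72 - q)
f(r, G) = -94 + r (f(r, G) = (G + r) + (-94 - G) = -94 + r)
(f(-13, M(Y, -1)) + 22509)/(45630 - 44061) = ((-94 - 13) + 22509)/(45630 - 44061) = (-107 + 22509)/1569 = 22402*(1/1569) = 22402/1569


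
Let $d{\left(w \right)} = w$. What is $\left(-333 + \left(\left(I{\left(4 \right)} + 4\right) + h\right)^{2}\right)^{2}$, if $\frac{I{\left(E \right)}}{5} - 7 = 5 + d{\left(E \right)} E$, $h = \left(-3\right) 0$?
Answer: $416282409$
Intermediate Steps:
$h = 0$
$I{\left(E \right)} = 60 + 5 E^{2}$ ($I{\left(E \right)} = 35 + 5 \left(5 + E E\right) = 35 + 5 \left(5 + E^{2}\right) = 35 + \left(25 + 5 E^{2}\right) = 60 + 5 E^{2}$)
$\left(-333 + \left(\left(I{\left(4 \right)} + 4\right) + h\right)^{2}\right)^{2} = \left(-333 + \left(\left(\left(60 + 5 \cdot 4^{2}\right) + 4\right) + 0\right)^{2}\right)^{2} = \left(-333 + \left(\left(\left(60 + 5 \cdot 16\right) + 4\right) + 0\right)^{2}\right)^{2} = \left(-333 + \left(\left(\left(60 + 80\right) + 4\right) + 0\right)^{2}\right)^{2} = \left(-333 + \left(\left(140 + 4\right) + 0\right)^{2}\right)^{2} = \left(-333 + \left(144 + 0\right)^{2}\right)^{2} = \left(-333 + 144^{2}\right)^{2} = \left(-333 + 20736\right)^{2} = 20403^{2} = 416282409$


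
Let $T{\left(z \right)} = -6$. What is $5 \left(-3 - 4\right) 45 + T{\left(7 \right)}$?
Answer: $-1581$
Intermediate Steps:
$5 \left(-3 - 4\right) 45 + T{\left(7 \right)} = 5 \left(-3 - 4\right) 45 - 6 = 5 \left(-7\right) 45 - 6 = \left(-35\right) 45 - 6 = -1575 - 6 = -1581$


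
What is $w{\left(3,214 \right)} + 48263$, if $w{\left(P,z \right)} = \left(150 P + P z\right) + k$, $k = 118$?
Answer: $49473$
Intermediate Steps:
$w{\left(P,z \right)} = 118 + 150 P + P z$ ($w{\left(P,z \right)} = \left(150 P + P z\right) + 118 = 118 + 150 P + P z$)
$w{\left(3,214 \right)} + 48263 = \left(118 + 150 \cdot 3 + 3 \cdot 214\right) + 48263 = \left(118 + 450 + 642\right) + 48263 = 1210 + 48263 = 49473$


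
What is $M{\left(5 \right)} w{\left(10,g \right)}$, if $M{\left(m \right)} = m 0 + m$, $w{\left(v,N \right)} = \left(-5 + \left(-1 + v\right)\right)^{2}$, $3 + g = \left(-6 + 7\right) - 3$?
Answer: $80$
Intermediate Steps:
$g = -5$ ($g = -3 + \left(\left(-6 + 7\right) - 3\right) = -3 + \left(1 - 3\right) = -3 - 2 = -5$)
$w{\left(v,N \right)} = \left(-6 + v\right)^{2}$
$M{\left(m \right)} = m$ ($M{\left(m \right)} = 0 + m = m$)
$M{\left(5 \right)} w{\left(10,g \right)} = 5 \left(-6 + 10\right)^{2} = 5 \cdot 4^{2} = 5 \cdot 16 = 80$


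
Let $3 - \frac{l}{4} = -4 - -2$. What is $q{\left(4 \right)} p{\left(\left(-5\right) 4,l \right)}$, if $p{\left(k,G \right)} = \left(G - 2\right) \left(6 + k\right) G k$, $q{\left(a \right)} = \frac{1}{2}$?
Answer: $50400$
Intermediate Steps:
$q{\left(a \right)} = \frac{1}{2}$
$l = 20$ ($l = 12 - 4 \left(-4 - -2\right) = 12 - 4 \left(-4 + 2\right) = 12 - -8 = 12 + 8 = 20$)
$p{\left(k,G \right)} = G k \left(-2 + G\right) \left(6 + k\right)$ ($p{\left(k,G \right)} = \left(-2 + G\right) \left(6 + k\right) G k = G \left(-2 + G\right) \left(6 + k\right) k = G k \left(-2 + G\right) \left(6 + k\right)$)
$q{\left(4 \right)} p{\left(\left(-5\right) 4,l \right)} = \frac{20 \left(\left(-5\right) 4\right) \left(-12 - 2 \left(\left(-5\right) 4\right) + 6 \cdot 20 + 20 \left(\left(-5\right) 4\right)\right)}{2} = \frac{20 \left(-20\right) \left(-12 - -40 + 120 + 20 \left(-20\right)\right)}{2} = \frac{20 \left(-20\right) \left(-12 + 40 + 120 - 400\right)}{2} = \frac{20 \left(-20\right) \left(-252\right)}{2} = \frac{1}{2} \cdot 100800 = 50400$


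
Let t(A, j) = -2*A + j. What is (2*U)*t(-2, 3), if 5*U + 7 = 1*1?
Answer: -84/5 ≈ -16.800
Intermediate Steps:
t(A, j) = j - 2*A
U = -6/5 (U = -7/5 + (1*1)/5 = -7/5 + (1/5)*1 = -7/5 + 1/5 = -6/5 ≈ -1.2000)
(2*U)*t(-2, 3) = (2*(-6/5))*(3 - 2*(-2)) = -12*(3 + 4)/5 = -12/5*7 = -84/5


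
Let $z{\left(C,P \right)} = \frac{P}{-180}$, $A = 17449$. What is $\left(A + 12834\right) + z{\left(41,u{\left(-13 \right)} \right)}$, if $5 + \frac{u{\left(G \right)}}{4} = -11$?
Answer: $\frac{1362751}{45} \approx 30283.0$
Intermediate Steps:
$u{\left(G \right)} = -64$ ($u{\left(G \right)} = -20 + 4 \left(-11\right) = -20 - 44 = -64$)
$z{\left(C,P \right)} = - \frac{P}{180}$ ($z{\left(C,P \right)} = P \left(- \frac{1}{180}\right) = - \frac{P}{180}$)
$\left(A + 12834\right) + z{\left(41,u{\left(-13 \right)} \right)} = \left(17449 + 12834\right) - - \frac{16}{45} = 30283 + \frac{16}{45} = \frac{1362751}{45}$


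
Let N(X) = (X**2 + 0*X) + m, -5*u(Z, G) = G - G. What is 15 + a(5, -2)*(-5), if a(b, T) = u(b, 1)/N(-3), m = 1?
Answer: 15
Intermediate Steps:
u(Z, G) = 0 (u(Z, G) = -(G - G)/5 = -1/5*0 = 0)
N(X) = 1 + X**2 (N(X) = (X**2 + 0*X) + 1 = (X**2 + 0) + 1 = X**2 + 1 = 1 + X**2)
a(b, T) = 0 (a(b, T) = 0/(1 + (-3)**2) = 0/(1 + 9) = 0/10 = 0*(1/10) = 0)
15 + a(5, -2)*(-5) = 15 + 0*(-5) = 15 + 0 = 15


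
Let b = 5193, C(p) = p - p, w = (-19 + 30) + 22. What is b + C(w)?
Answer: 5193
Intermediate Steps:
w = 33 (w = 11 + 22 = 33)
C(p) = 0
b + C(w) = 5193 + 0 = 5193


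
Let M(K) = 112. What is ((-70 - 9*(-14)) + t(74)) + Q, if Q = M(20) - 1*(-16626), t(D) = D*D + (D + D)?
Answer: 22418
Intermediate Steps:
t(D) = D**2 + 2*D
Q = 16738 (Q = 112 - 1*(-16626) = 112 + 16626 = 16738)
((-70 - 9*(-14)) + t(74)) + Q = ((-70 - 9*(-14)) + 74*(2 + 74)) + 16738 = ((-70 + 126) + 74*76) + 16738 = (56 + 5624) + 16738 = 5680 + 16738 = 22418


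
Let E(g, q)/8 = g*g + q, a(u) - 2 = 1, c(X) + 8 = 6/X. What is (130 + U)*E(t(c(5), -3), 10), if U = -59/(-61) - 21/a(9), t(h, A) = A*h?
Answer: 644524384/1525 ≈ 4.2264e+5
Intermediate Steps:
c(X) = -8 + 6/X
a(u) = 3 (a(u) = 2 + 1 = 3)
E(g, q) = 8*q + 8*g² (E(g, q) = 8*(g*g + q) = 8*(g² + q) = 8*(q + g²) = 8*q + 8*g²)
U = -368/61 (U = -59/(-61) - 21/3 = -59*(-1/61) - 21*⅓ = 59/61 - 7 = -368/61 ≈ -6.0328)
(130 + U)*E(t(c(5), -3), 10) = (130 - 368/61)*(8*10 + 8*(-3*(-8 + 6/5))²) = 7562*(80 + 8*(-3*(-8 + 6*(⅕)))²)/61 = 7562*(80 + 8*(-3*(-8 + 6/5))²)/61 = 7562*(80 + 8*(-3*(-34/5))²)/61 = 7562*(80 + 8*(102/5)²)/61 = 7562*(80 + 8*(10404/25))/61 = 7562*(80 + 83232/25)/61 = (7562/61)*(85232/25) = 644524384/1525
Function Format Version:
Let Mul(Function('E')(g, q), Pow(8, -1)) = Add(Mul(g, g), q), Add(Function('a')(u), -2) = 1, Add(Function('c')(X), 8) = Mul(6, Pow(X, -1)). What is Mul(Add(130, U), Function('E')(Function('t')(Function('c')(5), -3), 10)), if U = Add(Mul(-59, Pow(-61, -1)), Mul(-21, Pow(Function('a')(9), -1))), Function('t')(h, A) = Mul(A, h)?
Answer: Rational(644524384, 1525) ≈ 4.2264e+5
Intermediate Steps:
Function('c')(X) = Add(-8, Mul(6, Pow(X, -1)))
Function('a')(u) = 3 (Function('a')(u) = Add(2, 1) = 3)
Function('E')(g, q) = Add(Mul(8, q), Mul(8, Pow(g, 2))) (Function('E')(g, q) = Mul(8, Add(Mul(g, g), q)) = Mul(8, Add(Pow(g, 2), q)) = Mul(8, Add(q, Pow(g, 2))) = Add(Mul(8, q), Mul(8, Pow(g, 2))))
U = Rational(-368, 61) (U = Add(Mul(-59, Pow(-61, -1)), Mul(-21, Pow(3, -1))) = Add(Mul(-59, Rational(-1, 61)), Mul(-21, Rational(1, 3))) = Add(Rational(59, 61), -7) = Rational(-368, 61) ≈ -6.0328)
Mul(Add(130, U), Function('E')(Function('t')(Function('c')(5), -3), 10)) = Mul(Add(130, Rational(-368, 61)), Add(Mul(8, 10), Mul(8, Pow(Mul(-3, Add(-8, Mul(6, Pow(5, -1)))), 2)))) = Mul(Rational(7562, 61), Add(80, Mul(8, Pow(Mul(-3, Add(-8, Mul(6, Rational(1, 5)))), 2)))) = Mul(Rational(7562, 61), Add(80, Mul(8, Pow(Mul(-3, Add(-8, Rational(6, 5))), 2)))) = Mul(Rational(7562, 61), Add(80, Mul(8, Pow(Mul(-3, Rational(-34, 5)), 2)))) = Mul(Rational(7562, 61), Add(80, Mul(8, Pow(Rational(102, 5), 2)))) = Mul(Rational(7562, 61), Add(80, Mul(8, Rational(10404, 25)))) = Mul(Rational(7562, 61), Add(80, Rational(83232, 25))) = Mul(Rational(7562, 61), Rational(85232, 25)) = Rational(644524384, 1525)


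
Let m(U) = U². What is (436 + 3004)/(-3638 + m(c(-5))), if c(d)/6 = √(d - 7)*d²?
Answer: -1720/136819 ≈ -0.012571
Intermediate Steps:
c(d) = 6*d²*√(-7 + d) (c(d) = 6*(√(d - 7)*d²) = 6*(√(-7 + d)*d²) = 6*(d²*√(-7 + d)) = 6*d²*√(-7 + d))
(436 + 3004)/(-3638 + m(c(-5))) = (436 + 3004)/(-3638 + (6*(-5)²*√(-7 - 5))²) = 3440/(-3638 + (6*25*√(-12))²) = 3440/(-3638 + (6*25*(2*I*√3))²) = 3440/(-3638 + (300*I*√3)²) = 3440/(-3638 - 270000) = 3440/(-273638) = 3440*(-1/273638) = -1720/136819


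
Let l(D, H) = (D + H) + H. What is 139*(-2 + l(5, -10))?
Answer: -2363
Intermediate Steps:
l(D, H) = D + 2*H
139*(-2 + l(5, -10)) = 139*(-2 + (5 + 2*(-10))) = 139*(-2 + (5 - 20)) = 139*(-2 - 15) = 139*(-17) = -2363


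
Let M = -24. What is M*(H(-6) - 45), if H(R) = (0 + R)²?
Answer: 216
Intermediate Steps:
H(R) = R²
M*(H(-6) - 45) = -24*((-6)² - 45) = -24*(36 - 45) = -24*(-9) = 216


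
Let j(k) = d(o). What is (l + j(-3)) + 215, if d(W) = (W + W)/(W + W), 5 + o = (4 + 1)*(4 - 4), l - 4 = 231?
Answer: 451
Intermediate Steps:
l = 235 (l = 4 + 231 = 235)
o = -5 (o = -5 + (4 + 1)*(4 - 4) = -5 + 5*0 = -5 + 0 = -5)
d(W) = 1 (d(W) = (2*W)/((2*W)) = (2*W)*(1/(2*W)) = 1)
j(k) = 1
(l + j(-3)) + 215 = (235 + 1) + 215 = 236 + 215 = 451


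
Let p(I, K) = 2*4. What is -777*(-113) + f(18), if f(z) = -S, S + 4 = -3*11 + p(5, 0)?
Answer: 87830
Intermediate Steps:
p(I, K) = 8
S = -29 (S = -4 + (-3*11 + 8) = -4 + (-33 + 8) = -4 - 25 = -29)
f(z) = 29 (f(z) = -1*(-29) = 29)
-777*(-113) + f(18) = -777*(-113) + 29 = 87801 + 29 = 87830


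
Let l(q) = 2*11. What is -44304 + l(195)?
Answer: -44282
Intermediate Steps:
l(q) = 22
-44304 + l(195) = -44304 + 22 = -44282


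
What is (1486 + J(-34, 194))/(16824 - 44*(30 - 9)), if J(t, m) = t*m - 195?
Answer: -1061/3180 ≈ -0.33365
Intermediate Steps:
J(t, m) = -195 + m*t (J(t, m) = m*t - 195 = -195 + m*t)
(1486 + J(-34, 194))/(16824 - 44*(30 - 9)) = (1486 + (-195 + 194*(-34)))/(16824 - 44*(30 - 9)) = (1486 + (-195 - 6596))/(16824 - 44*21) = (1486 - 6791)/(16824 - 924) = -5305/15900 = -5305*1/15900 = -1061/3180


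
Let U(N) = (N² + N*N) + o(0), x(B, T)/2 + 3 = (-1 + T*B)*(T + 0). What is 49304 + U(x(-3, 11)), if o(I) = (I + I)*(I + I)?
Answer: 1186336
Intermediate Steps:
x(B, T) = -6 + 2*T*(-1 + B*T) (x(B, T) = -6 + 2*((-1 + T*B)*(T + 0)) = -6 + 2*((-1 + B*T)*T) = -6 + 2*(T*(-1 + B*T)) = -6 + 2*T*(-1 + B*T))
o(I) = 4*I² (o(I) = (2*I)*(2*I) = 4*I²)
U(N) = 2*N² (U(N) = (N² + N*N) + 4*0² = (N² + N²) + 4*0 = 2*N² + 0 = 2*N²)
49304 + U(x(-3, 11)) = 49304 + 2*(-6 - 2*11 + 2*(-3)*11²)² = 49304 + 2*(-6 - 22 + 2*(-3)*121)² = 49304 + 2*(-6 - 22 - 726)² = 49304 + 2*(-754)² = 49304 + 2*568516 = 49304 + 1137032 = 1186336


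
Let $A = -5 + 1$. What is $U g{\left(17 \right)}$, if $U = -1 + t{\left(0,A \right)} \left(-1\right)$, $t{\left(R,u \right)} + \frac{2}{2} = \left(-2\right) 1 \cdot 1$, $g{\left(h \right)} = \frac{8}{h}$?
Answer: $\frac{16}{17} \approx 0.94118$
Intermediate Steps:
$A = -4$
$t{\left(R,u \right)} = -3$ ($t{\left(R,u \right)} = -1 + \left(-2\right) 1 \cdot 1 = -1 - 2 = -3$)
$U = 2$ ($U = -1 - -3 = -1 + 3 = 2$)
$U g{\left(17 \right)} = 2 \cdot \frac{8}{17} = \frac{16}{17}$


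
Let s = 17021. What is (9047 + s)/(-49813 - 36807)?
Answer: -6517/21655 ≈ -0.30095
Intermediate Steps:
(9047 + s)/(-49813 - 36807) = (9047 + 17021)/(-49813 - 36807) = 26068/(-86620) = 26068*(-1/86620) = -6517/21655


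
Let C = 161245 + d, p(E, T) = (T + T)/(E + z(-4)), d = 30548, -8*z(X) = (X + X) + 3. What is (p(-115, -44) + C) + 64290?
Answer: 234316649/915 ≈ 2.5608e+5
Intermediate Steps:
z(X) = -3/8 - X/4 (z(X) = -((X + X) + 3)/8 = -(2*X + 3)/8 = -(3 + 2*X)/8 = -3/8 - X/4)
p(E, T) = 2*T/(5/8 + E) (p(E, T) = (T + T)/(E + (-3/8 - ¼*(-4))) = (2*T)/(E + (-3/8 + 1)) = (2*T)/(E + 5/8) = (2*T)/(5/8 + E) = 2*T/(5/8 + E))
C = 191793 (C = 161245 + 30548 = 191793)
(p(-115, -44) + C) + 64290 = (16*(-44)/(5 + 8*(-115)) + 191793) + 64290 = (16*(-44)/(5 - 920) + 191793) + 64290 = (16*(-44)/(-915) + 191793) + 64290 = (16*(-44)*(-1/915) + 191793) + 64290 = (704/915 + 191793) + 64290 = 175491299/915 + 64290 = 234316649/915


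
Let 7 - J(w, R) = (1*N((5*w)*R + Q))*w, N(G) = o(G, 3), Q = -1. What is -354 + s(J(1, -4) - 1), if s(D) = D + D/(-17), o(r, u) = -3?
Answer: -5874/17 ≈ -345.53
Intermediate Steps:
N(G) = -3
J(w, R) = 7 + 3*w (J(w, R) = 7 - 1*(-3)*w = 7 - (-3)*w = 7 + 3*w)
s(D) = 16*D/17 (s(D) = D + D*(-1/17) = D - D/17 = 16*D/17)
-354 + s(J(1, -4) - 1) = -354 + 16*((7 + 3*1) - 1)/17 = -354 + 16*((7 + 3) - 1)/17 = -354 + 16*(10 - 1)/17 = -354 + (16/17)*9 = -354 + 144/17 = -5874/17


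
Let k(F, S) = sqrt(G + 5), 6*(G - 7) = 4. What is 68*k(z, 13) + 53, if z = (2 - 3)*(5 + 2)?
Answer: 53 + 68*sqrt(114)/3 ≈ 295.01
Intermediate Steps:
G = 23/3 (G = 7 + (1/6)*4 = 7 + 2/3 = 23/3 ≈ 7.6667)
z = -7 (z = -1*7 = -7)
k(F, S) = sqrt(114)/3 (k(F, S) = sqrt(23/3 + 5) = sqrt(38/3) = sqrt(114)/3)
68*k(z, 13) + 53 = 68*(sqrt(114)/3) + 53 = 68*sqrt(114)/3 + 53 = 53 + 68*sqrt(114)/3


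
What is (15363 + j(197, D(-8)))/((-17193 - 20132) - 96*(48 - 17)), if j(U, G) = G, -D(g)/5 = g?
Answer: -73/191 ≈ -0.38220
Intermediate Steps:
D(g) = -5*g
(15363 + j(197, D(-8)))/((-17193 - 20132) - 96*(48 - 17)) = (15363 - 5*(-8))/((-17193 - 20132) - 96*(48 - 17)) = (15363 + 40)/(-37325 - 96*31) = 15403/(-37325 - 2976) = 15403/(-40301) = 15403*(-1/40301) = -73/191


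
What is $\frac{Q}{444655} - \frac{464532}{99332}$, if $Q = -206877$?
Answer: $- \frac{56776495656}{11042117615} \approx -5.1418$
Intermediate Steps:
$\frac{Q}{444655} - \frac{464532}{99332} = - \frac{206877}{444655} - \frac{464532}{99332} = \left(-206877\right) \frac{1}{444655} - \frac{116133}{24833} = - \frac{206877}{444655} - \frac{116133}{24833} = - \frac{56776495656}{11042117615}$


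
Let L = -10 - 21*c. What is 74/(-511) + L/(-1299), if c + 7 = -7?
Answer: -241250/663789 ≈ -0.36344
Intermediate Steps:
c = -14 (c = -7 - 7 = -14)
L = 284 (L = -10 - 21*(-14) = -10 + 294 = 284)
74/(-511) + L/(-1299) = 74/(-511) + 284/(-1299) = 74*(-1/511) + 284*(-1/1299) = -74/511 - 284/1299 = -241250/663789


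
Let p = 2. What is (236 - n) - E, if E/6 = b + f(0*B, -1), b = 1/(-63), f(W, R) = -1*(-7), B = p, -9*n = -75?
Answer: 3901/21 ≈ 185.76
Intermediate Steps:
n = 25/3 (n = -⅑*(-75) = 25/3 ≈ 8.3333)
B = 2
f(W, R) = 7
b = -1/63 ≈ -0.015873
E = 880/21 (E = 6*(-1/63 + 7) = 6*(440/63) = 880/21 ≈ 41.905)
(236 - n) - E = (236 - 1*25/3) - 1*880/21 = (236 - 25/3) - 880/21 = 683/3 - 880/21 = 3901/21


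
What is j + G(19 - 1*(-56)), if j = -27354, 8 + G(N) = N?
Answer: -27287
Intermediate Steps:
G(N) = -8 + N
j + G(19 - 1*(-56)) = -27354 + (-8 + (19 - 1*(-56))) = -27354 + (-8 + (19 + 56)) = -27354 + (-8 + 75) = -27354 + 67 = -27287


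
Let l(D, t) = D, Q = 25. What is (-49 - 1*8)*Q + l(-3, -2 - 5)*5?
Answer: -1440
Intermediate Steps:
(-49 - 1*8)*Q + l(-3, -2 - 5)*5 = (-49 - 1*8)*25 - 3*5 = (-49 - 8)*25 - 15 = -57*25 - 15 = -1425 - 15 = -1440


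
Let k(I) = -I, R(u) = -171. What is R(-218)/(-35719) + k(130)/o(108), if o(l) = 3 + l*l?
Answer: -2648413/416733573 ≈ -0.0063552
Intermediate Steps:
o(l) = 3 + l²
R(-218)/(-35719) + k(130)/o(108) = -171/(-35719) + (-1*130)/(3 + 108²) = -171*(-1/35719) - 130/(3 + 11664) = 171/35719 - 130/11667 = -2648413/416733573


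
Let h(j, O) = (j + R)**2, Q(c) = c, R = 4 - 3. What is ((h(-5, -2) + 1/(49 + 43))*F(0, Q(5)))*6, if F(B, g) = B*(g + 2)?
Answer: 0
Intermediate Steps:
R = 1
h(j, O) = (1 + j)**2 (h(j, O) = (j + 1)**2 = (1 + j)**2)
F(B, g) = B*(2 + g)
((h(-5, -2) + 1/(49 + 43))*F(0, Q(5)))*6 = (((1 - 5)**2 + 1/(49 + 43))*(0*(2 + 5)))*6 = (((-4)**2 + 1/92)*(0*7))*6 = ((16 + 1/92)*0)*6 = ((1473/92)*0)*6 = 0*6 = 0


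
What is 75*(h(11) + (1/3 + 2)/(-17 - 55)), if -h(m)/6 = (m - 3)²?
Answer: -2073775/72 ≈ -28802.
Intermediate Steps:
h(m) = -6*(-3 + m)² (h(m) = -6*(m - 3)² = -6*(-3 + m)²)
75*(h(11) + (1/3 + 2)/(-17 - 55)) = 75*(-6*(-3 + 11)² + (1/3 + 2)/(-17 - 55)) = 75*(-6*8² + (⅓ + 2)/(-72)) = 75*(-6*64 + (7/3)*(-1/72)) = 75*(-384 - 7/216) = 75*(-82951/216) = -2073775/72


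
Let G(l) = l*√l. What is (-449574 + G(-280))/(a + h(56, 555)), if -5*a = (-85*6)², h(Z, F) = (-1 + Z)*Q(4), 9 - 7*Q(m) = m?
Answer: 3147018/363865 + 784*I*√70/72773 ≈ 8.6489 + 0.090135*I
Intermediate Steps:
Q(m) = 9/7 - m/7
G(l) = l^(3/2)
h(Z, F) = -5/7 + 5*Z/7 (h(Z, F) = (-1 + Z)*(9/7 - ⅐*4) = (-1 + Z)*(9/7 - 4/7) = (-1 + Z)*(5/7) = -5/7 + 5*Z/7)
a = -52020 (a = -(-85*6)²/5 = -⅕*(-510)² = -⅕*260100 = -52020)
(-449574 + G(-280))/(a + h(56, 555)) = (-449574 + (-280)^(3/2))/(-52020 + (-5/7 + (5/7)*56)) = (-449574 - 560*I*√70)/(-52020 + (-5/7 + 40)) = (-449574 - 560*I*√70)/(-52020 + 275/7) = (-449574 - 560*I*√70)/(-363865/7) = (-449574 - 560*I*√70)*(-7/363865) = 3147018/363865 + 784*I*√70/72773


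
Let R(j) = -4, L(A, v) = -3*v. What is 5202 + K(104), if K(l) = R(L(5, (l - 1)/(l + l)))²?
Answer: 5218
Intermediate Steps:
K(l) = 16 (K(l) = (-4)² = 16)
5202 + K(104) = 5202 + 16 = 5218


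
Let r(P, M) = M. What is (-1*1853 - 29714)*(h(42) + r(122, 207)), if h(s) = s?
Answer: -7860183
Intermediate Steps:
(-1*1853 - 29714)*(h(42) + r(122, 207)) = (-1*1853 - 29714)*(42 + 207) = (-1853 - 29714)*249 = -31567*249 = -7860183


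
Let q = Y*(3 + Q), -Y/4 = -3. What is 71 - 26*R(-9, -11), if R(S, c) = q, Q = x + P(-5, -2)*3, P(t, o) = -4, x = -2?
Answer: 3503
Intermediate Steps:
Y = 12 (Y = -4*(-3) = 12)
Q = -14 (Q = -2 - 4*3 = -2 - 12 = -14)
q = -132 (q = 12*(3 - 14) = 12*(-11) = -132)
R(S, c) = -132
71 - 26*R(-9, -11) = 71 - 26*(-132) = 71 + 3432 = 3503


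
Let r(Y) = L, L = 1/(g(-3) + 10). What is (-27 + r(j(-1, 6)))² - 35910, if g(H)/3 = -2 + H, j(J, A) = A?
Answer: -879254/25 ≈ -35170.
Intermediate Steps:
g(H) = -6 + 3*H (g(H) = 3*(-2 + H) = -6 + 3*H)
L = -⅕ (L = 1/((-6 + 3*(-3)) + 10) = 1/((-6 - 9) + 10) = 1/(-15 + 10) = 1/(-5) = -⅕ ≈ -0.20000)
r(Y) = -⅕
(-27 + r(j(-1, 6)))² - 35910 = (-27 - ⅕)² - 35910 = (-136/5)² - 35910 = 18496/25 - 35910 = -879254/25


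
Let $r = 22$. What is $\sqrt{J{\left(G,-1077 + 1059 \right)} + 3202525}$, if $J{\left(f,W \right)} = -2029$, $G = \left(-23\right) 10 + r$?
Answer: $4 \sqrt{200031} \approx 1789.0$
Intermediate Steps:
$G = -208$ ($G = \left(-23\right) 10 + 22 = -230 + 22 = -208$)
$\sqrt{J{\left(G,-1077 + 1059 \right)} + 3202525} = \sqrt{-2029 + 3202525} = \sqrt{3200496} = 4 \sqrt{200031}$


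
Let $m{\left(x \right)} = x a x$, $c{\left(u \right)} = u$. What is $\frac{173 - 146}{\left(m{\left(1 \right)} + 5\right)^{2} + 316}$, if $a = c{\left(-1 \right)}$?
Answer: $\frac{27}{332} \approx 0.081325$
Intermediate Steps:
$a = -1$
$m{\left(x \right)} = - x^{2}$ ($m{\left(x \right)} = x \left(-1\right) x = - x x = - x^{2}$)
$\frac{173 - 146}{\left(m{\left(1 \right)} + 5\right)^{2} + 316} = \frac{173 - 146}{\left(- 1^{2} + 5\right)^{2} + 316} = \frac{27}{\left(\left(-1\right) 1 + 5\right)^{2} + 316} = \frac{27}{\left(-1 + 5\right)^{2} + 316} = \frac{27}{4^{2} + 316} = \frac{27}{16 + 316} = \frac{27}{332}$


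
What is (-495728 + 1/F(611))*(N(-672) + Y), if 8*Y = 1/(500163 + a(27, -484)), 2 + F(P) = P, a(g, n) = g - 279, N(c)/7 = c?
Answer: 5679508239665811601/2435566392 ≈ 2.3319e+9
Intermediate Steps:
N(c) = 7*c
a(g, n) = -279 + g
F(P) = -2 + P
Y = 1/3999288 (Y = 1/(8*(500163 + (-279 + 27))) = 1/(8*(500163 - 252)) = (⅛)/499911 = (⅛)*(1/499911) = 1/3999288 ≈ 2.5004e-7)
(-495728 + 1/F(611))*(N(-672) + Y) = (-495728 + 1/(-2 + 611))*(7*(-672) + 1/3999288) = (-495728 + 1/609)*(-4704 + 1/3999288) = (-495728 + 1/609)*(-18812650751/3999288) = -301898351/609*(-18812650751/3999288) = 5679508239665811601/2435566392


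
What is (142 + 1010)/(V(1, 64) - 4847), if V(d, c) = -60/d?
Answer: -1152/4907 ≈ -0.23477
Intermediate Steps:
(142 + 1010)/(V(1, 64) - 4847) = (142 + 1010)/(-60/1 - 4847) = 1152/(-60*1 - 4847) = 1152/(-60 - 4847) = 1152/(-4907) = 1152*(-1/4907) = -1152/4907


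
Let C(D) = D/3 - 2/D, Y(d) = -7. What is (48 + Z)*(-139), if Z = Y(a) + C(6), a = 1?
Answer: -17792/3 ≈ -5930.7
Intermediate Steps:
C(D) = -2/D + D/3 (C(D) = D*(⅓) - 2/D = D/3 - 2/D = -2/D + D/3)
Z = -16/3 (Z = -7 + (-2/6 + (⅓)*6) = -7 + (-2*⅙ + 2) = -7 + (-⅓ + 2) = -7 + 5/3 = -16/3 ≈ -5.3333)
(48 + Z)*(-139) = (48 - 16/3)*(-139) = (128/3)*(-139) = -17792/3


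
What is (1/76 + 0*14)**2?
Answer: 1/5776 ≈ 0.00017313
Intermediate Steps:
(1/76 + 0*14)**2 = (1/76 + 0)**2 = (1/76)**2 = 1/5776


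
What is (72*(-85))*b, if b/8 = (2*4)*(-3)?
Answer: 1175040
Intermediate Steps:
b = -192 (b = 8*((2*4)*(-3)) = 8*(8*(-3)) = 8*(-24) = -192)
(72*(-85))*b = (72*(-85))*(-192) = -6120*(-192) = 1175040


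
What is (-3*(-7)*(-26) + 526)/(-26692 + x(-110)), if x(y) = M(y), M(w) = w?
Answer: 10/13401 ≈ 0.00074621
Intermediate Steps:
x(y) = y
(-3*(-7)*(-26) + 526)/(-26692 + x(-110)) = (-3*(-7)*(-26) + 526)/(-26692 - 110) = (21*(-26) + 526)/(-26802) = (-546 + 526)*(-1/26802) = -20*(-1/26802) = 10/13401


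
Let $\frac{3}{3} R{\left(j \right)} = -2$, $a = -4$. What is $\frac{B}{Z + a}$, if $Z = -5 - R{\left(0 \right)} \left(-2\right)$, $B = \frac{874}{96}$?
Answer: $- \frac{437}{624} \approx -0.70032$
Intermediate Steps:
$R{\left(j \right)} = -2$
$B = \frac{437}{48}$ ($B = 874 \cdot \frac{1}{96} = \frac{437}{48} \approx 9.1042$)
$Z = -9$ ($Z = -5 - \left(-2\right) \left(-2\right) = -5 - 4 = -9$)
$\frac{B}{Z + a} = \frac{437}{48 \left(-9 - 4\right)} = \frac{437}{48 \left(-13\right)} = \frac{437}{48} \left(- \frac{1}{13}\right) = - \frac{437}{624}$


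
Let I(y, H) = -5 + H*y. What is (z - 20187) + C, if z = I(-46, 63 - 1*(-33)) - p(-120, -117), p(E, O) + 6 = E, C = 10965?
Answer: -13517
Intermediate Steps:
p(E, O) = -6 + E
z = -4295 (z = (-5 + (63 - 1*(-33))*(-46)) - (-6 - 120) = (-5 + (63 + 33)*(-46)) - 1*(-126) = (-5 + 96*(-46)) + 126 = (-5 - 4416) + 126 = -4421 + 126 = -4295)
(z - 20187) + C = (-4295 - 20187) + 10965 = -24482 + 10965 = -13517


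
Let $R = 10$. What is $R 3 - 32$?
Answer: $-2$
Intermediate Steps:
$R 3 - 32 = 10 \cdot 3 - 32 = 30 - 32 = -2$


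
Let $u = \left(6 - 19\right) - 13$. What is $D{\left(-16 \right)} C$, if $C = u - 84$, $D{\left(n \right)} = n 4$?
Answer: $7040$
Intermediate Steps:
$u = -26$ ($u = \left(6 - 19\right) - 13 = -13 - 13 = -26$)
$D{\left(n \right)} = 4 n$
$C = -110$ ($C = -26 - 84 = -110$)
$D{\left(-16 \right)} C = 4 \left(-16\right) \left(-110\right) = \left(-64\right) \left(-110\right) = 7040$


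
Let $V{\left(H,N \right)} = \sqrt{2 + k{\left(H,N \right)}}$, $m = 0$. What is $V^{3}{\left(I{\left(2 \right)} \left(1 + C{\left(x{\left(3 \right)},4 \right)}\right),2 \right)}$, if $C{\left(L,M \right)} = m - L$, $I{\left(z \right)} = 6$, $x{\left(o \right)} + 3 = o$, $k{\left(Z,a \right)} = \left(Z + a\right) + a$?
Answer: $24 \sqrt{3} \approx 41.569$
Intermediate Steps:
$k{\left(Z,a \right)} = Z + 2 a$
$x{\left(o \right)} = -3 + o$
$C{\left(L,M \right)} = - L$ ($C{\left(L,M \right)} = 0 - L = - L$)
$V{\left(H,N \right)} = \sqrt{2 + H + 2 N}$ ($V{\left(H,N \right)} = \sqrt{2 + \left(H + 2 N\right)} = \sqrt{2 + H + 2 N}$)
$V^{3}{\left(I{\left(2 \right)} \left(1 + C{\left(x{\left(3 \right)},4 \right)}\right),2 \right)} = \left(\sqrt{2 + 6 \left(1 - \left(-3 + 3\right)\right) + 2 \cdot 2}\right)^{3} = \left(\sqrt{2 + 6 \left(1 - 0\right) + 4}\right)^{3} = \left(\sqrt{2 + 6 \left(1 + 0\right) + 4}\right)^{3} = \left(\sqrt{2 + 6 \cdot 1 + 4}\right)^{3} = \left(\sqrt{2 + 6 + 4}\right)^{3} = \left(\sqrt{12}\right)^{3} = \left(2 \sqrt{3}\right)^{3} = 24 \sqrt{3}$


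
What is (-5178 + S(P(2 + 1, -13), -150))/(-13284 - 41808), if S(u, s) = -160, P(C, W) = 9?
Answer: 2669/27546 ≈ 0.096892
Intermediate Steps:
(-5178 + S(P(2 + 1, -13), -150))/(-13284 - 41808) = (-5178 - 160)/(-13284 - 41808) = -5338/(-55092) = -5338*(-1/55092) = 2669/27546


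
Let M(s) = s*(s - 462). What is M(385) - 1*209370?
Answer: -239015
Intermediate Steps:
M(s) = s*(-462 + s)
M(385) - 1*209370 = 385*(-462 + 385) - 1*209370 = 385*(-77) - 209370 = -29645 - 209370 = -239015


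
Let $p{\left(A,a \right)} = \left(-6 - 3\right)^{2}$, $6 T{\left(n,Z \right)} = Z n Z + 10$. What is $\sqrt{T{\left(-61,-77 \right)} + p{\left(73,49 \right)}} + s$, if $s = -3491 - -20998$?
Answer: $17507 + \frac{i \sqrt{240782}}{2} \approx 17507.0 + 245.35 i$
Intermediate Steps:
$T{\left(n,Z \right)} = \frac{5}{3} + \frac{n Z^{2}}{6}$ ($T{\left(n,Z \right)} = \frac{Z n Z + 10}{6} = \frac{n Z^{2} + 10}{6} = \frac{10 + n Z^{2}}{6} = \frac{5}{3} + \frac{n Z^{2}}{6}$)
$s = 17507$ ($s = -3491 + 20998 = 17507$)
$p{\left(A,a \right)} = 81$ ($p{\left(A,a \right)} = \left(-9\right)^{2} = 81$)
$\sqrt{T{\left(-61,-77 \right)} + p{\left(73,49 \right)}} + s = \sqrt{\left(\frac{5}{3} + \frac{1}{6} \left(-61\right) \left(-77\right)^{2}\right) + 81} + 17507 = \sqrt{\left(\frac{5}{3} + \frac{1}{6} \left(-61\right) 5929\right) + 81} + 17507 = \sqrt{\left(\frac{5}{3} - \frac{361669}{6}\right) + 81} + 17507 = \sqrt{- \frac{120553}{2} + 81} + 17507 = \sqrt{- \frac{120391}{2}} + 17507 = \frac{i \sqrt{240782}}{2} + 17507 = 17507 + \frac{i \sqrt{240782}}{2}$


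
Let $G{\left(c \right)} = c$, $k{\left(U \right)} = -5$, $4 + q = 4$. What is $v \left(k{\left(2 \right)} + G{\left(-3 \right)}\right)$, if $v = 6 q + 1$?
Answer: $-8$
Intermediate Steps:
$q = 0$ ($q = -4 + 4 = 0$)
$v = 1$ ($v = 6 \cdot 0 + 1 = 0 + 1 = 1$)
$v \left(k{\left(2 \right)} + G{\left(-3 \right)}\right) = 1 \left(-5 - 3\right) = 1 \left(-8\right) = -8$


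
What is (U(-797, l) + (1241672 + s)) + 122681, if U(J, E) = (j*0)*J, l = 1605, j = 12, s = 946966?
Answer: 2311319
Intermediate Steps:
U(J, E) = 0 (U(J, E) = (12*0)*J = 0*J = 0)
(U(-797, l) + (1241672 + s)) + 122681 = (0 + (1241672 + 946966)) + 122681 = (0 + 2188638) + 122681 = 2188638 + 122681 = 2311319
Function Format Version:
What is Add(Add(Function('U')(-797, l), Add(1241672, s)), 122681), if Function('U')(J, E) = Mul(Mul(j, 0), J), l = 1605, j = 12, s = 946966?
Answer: 2311319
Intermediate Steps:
Function('U')(J, E) = 0 (Function('U')(J, E) = Mul(Mul(12, 0), J) = Mul(0, J) = 0)
Add(Add(Function('U')(-797, l), Add(1241672, s)), 122681) = Add(Add(0, Add(1241672, 946966)), 122681) = Add(Add(0, 2188638), 122681) = Add(2188638, 122681) = 2311319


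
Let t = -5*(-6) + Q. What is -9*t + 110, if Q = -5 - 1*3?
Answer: -88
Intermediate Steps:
Q = -8 (Q = -5 - 3 = -8)
t = 22 (t = -5*(-6) - 8 = 30 - 8 = 22)
-9*t + 110 = -9*22 + 110 = -198 + 110 = -88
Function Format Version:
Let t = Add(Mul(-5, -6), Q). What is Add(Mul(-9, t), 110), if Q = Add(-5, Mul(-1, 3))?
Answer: -88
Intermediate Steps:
Q = -8 (Q = Add(-5, -3) = -8)
t = 22 (t = Add(Mul(-5, -6), -8) = Add(30, -8) = 22)
Add(Mul(-9, t), 110) = Add(Mul(-9, 22), 110) = Add(-198, 110) = -88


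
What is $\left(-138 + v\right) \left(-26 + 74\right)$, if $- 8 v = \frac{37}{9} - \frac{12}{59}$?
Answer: $- \frac{1176598}{177} \approx -6647.4$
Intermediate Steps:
$v = - \frac{2075}{4248}$ ($v = - \frac{\frac{37}{9} - \frac{12}{59}}{8} = \left(- \frac{1}{8}\right) \frac{2075}{531} = - \frac{2075}{4248} \approx -0.48847$)
$\left(-138 + v\right) \left(-26 + 74\right) = \left(-138 - \frac{2075}{4248}\right) \left(-26 + 74\right) = \left(- \frac{588299}{4248}\right) 48 = - \frac{1176598}{177}$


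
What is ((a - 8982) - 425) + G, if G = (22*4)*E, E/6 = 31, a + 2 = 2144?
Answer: 9103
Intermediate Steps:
a = 2142 (a = -2 + 2144 = 2142)
E = 186 (E = 6*31 = 186)
G = 16368 (G = (22*4)*186 = 88*186 = 16368)
((a - 8982) - 425) + G = ((2142 - 8982) - 425) + 16368 = (-6840 - 425) + 16368 = -7265 + 16368 = 9103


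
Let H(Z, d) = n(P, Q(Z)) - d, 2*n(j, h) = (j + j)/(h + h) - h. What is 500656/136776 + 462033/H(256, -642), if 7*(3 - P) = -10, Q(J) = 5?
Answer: 92626649557/127646202 ≈ 725.65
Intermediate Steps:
P = 31/7 (P = 3 - ⅐*(-10) = 3 + 10/7 = 31/7 ≈ 4.4286)
n(j, h) = -h/2 + j/(2*h) (n(j, h) = ((j + j)/(h + h) - h)/2 = ((2*j)/((2*h)) - h)/2 = ((2*j)*(1/(2*h)) - h)/2 = (j/h - h)/2 = (-h + j/h)/2 = -h/2 + j/(2*h))
H(Z, d) = -72/35 - d (H(Z, d) = (½)*(31/7 - 1*5²)/5 - d = (½)*(⅕)*(31/7 - 1*25) - d = (½)*(⅕)*(31/7 - 25) - d = (½)*(⅕)*(-144/7) - d = -72/35 - d)
500656/136776 + 462033/H(256, -642) = 500656/136776 + 462033/(-72/35 - 1*(-642)) = 500656*(1/136776) + 462033/(-72/35 + 642) = 62582/17097 + 462033/(22398/35) = 62582/17097 + 462033*(35/22398) = 62582/17097 + 5390385/7466 = 92626649557/127646202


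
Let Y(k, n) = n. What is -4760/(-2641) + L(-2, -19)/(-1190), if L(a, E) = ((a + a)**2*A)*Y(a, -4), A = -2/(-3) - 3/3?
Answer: 8412088/4714185 ≈ 1.7844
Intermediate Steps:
A = -1/3 (A = -2*(-1/3) - 3*1/3 = 2/3 - 1 = -1/3 ≈ -0.33333)
L(a, E) = 16*a**2/3 (L(a, E) = ((a + a)**2*(-1/3))*(-4) = ((2*a)**2*(-1/3))*(-4) = ((4*a**2)*(-1/3))*(-4) = -4*a**2/3*(-4) = 16*a**2/3)
-4760/(-2641) + L(-2, -19)/(-1190) = -4760/(-2641) + ((16/3)*(-2)**2)/(-1190) = -4760*(-1/2641) + ((16/3)*4)*(-1/1190) = 4760/2641 + (64/3)*(-1/1190) = 4760/2641 - 32/1785 = 8412088/4714185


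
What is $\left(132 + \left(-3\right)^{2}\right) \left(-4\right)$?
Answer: $-564$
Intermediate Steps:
$\left(132 + \left(-3\right)^{2}\right) \left(-4\right) = \left(132 + 9\right) \left(-4\right) = 141 \left(-4\right) = -564$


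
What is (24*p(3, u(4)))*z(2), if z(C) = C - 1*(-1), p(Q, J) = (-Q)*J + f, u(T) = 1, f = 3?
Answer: 0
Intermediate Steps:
p(Q, J) = 3 - J*Q (p(Q, J) = (-Q)*J + 3 = -J*Q + 3 = 3 - J*Q)
z(C) = 1 + C (z(C) = C + 1 = 1 + C)
(24*p(3, u(4)))*z(2) = (24*(3 - 1*1*3))*(1 + 2) = (24*(3 - 3))*3 = (24*0)*3 = 0*3 = 0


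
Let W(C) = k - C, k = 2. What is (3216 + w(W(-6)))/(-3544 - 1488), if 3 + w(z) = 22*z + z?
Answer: -3397/5032 ≈ -0.67508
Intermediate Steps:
W(C) = 2 - C
w(z) = -3 + 23*z (w(z) = -3 + (22*z + z) = -3 + 23*z)
(3216 + w(W(-6)))/(-3544 - 1488) = (3216 + (-3 + 23*(2 - 1*(-6))))/(-3544 - 1488) = (3216 + (-3 + 23*(2 + 6)))/(-5032) = (3216 + (-3 + 23*8))*(-1/5032) = (3216 + (-3 + 184))*(-1/5032) = (3216 + 181)*(-1/5032) = 3397*(-1/5032) = -3397/5032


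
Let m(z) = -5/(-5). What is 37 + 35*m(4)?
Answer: 72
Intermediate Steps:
m(z) = 1 (m(z) = -5*(-⅕) = 1)
37 + 35*m(4) = 37 + 35*1 = 37 + 35 = 72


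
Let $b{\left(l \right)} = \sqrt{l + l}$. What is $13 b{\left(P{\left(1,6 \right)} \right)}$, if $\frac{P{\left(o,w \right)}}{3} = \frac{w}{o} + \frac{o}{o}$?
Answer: $13 \sqrt{42} \approx 84.25$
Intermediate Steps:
$P{\left(o,w \right)} = 3 + \frac{3 w}{o}$ ($P{\left(o,w \right)} = 3 \left(\frac{w}{o} + \frac{o}{o}\right) = 3 \left(\frac{w}{o} + 1\right) = 3 \left(1 + \frac{w}{o}\right) = 3 + \frac{3 w}{o}$)
$b{\left(l \right)} = \sqrt{2} \sqrt{l}$ ($b{\left(l \right)} = \sqrt{2 l} = \sqrt{2} \sqrt{l}$)
$13 b{\left(P{\left(1,6 \right)} \right)} = 13 \sqrt{2} \sqrt{3 + 3 \cdot 6 \cdot 1^{-1}} = 13 \sqrt{2} \sqrt{3 + 3 \cdot 6 \cdot 1} = 13 \sqrt{2} \sqrt{3 + 18} = 13 \sqrt{2} \sqrt{21} = 13 \sqrt{42}$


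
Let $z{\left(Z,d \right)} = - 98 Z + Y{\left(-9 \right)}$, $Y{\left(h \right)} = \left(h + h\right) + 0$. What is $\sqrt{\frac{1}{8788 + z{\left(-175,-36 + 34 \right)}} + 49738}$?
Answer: $\frac{\sqrt{6446044805}}{360} \approx 223.02$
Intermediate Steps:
$Y{\left(h \right)} = 2 h$ ($Y{\left(h \right)} = 2 h + 0 = 2 h$)
$z{\left(Z,d \right)} = -18 - 98 Z$ ($z{\left(Z,d \right)} = - 98 Z + 2 \left(-9\right) = - 98 Z - 18 = -18 - 98 Z$)
$\sqrt{\frac{1}{8788 + z{\left(-175,-36 + 34 \right)}} + 49738} = \sqrt{\frac{1}{8788 - -17132} + 49738} = \sqrt{\frac{1}{8788 + \left(-18 + 17150\right)} + 49738} = \sqrt{\frac{1}{8788 + 17132} + 49738} = \sqrt{\frac{1}{25920} + 49738} = \sqrt{\frac{1289208961}{25920}} = \frac{\sqrt{6446044805}}{360}$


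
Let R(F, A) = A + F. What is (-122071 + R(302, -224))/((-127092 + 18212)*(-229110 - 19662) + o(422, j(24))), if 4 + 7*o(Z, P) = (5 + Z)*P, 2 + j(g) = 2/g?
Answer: -10247412/2275248800371 ≈ -4.5039e-6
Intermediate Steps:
j(g) = -2 + 2/g
o(Z, P) = -4/7 + P*(5 + Z)/7 (o(Z, P) = -4/7 + ((5 + Z)*P)/7 = -4/7 + (P*(5 + Z))/7 = -4/7 + P*(5 + Z)/7)
(-122071 + R(302, -224))/((-127092 + 18212)*(-229110 - 19662) + o(422, j(24))) = (-122071 + (-224 + 302))/((-127092 + 18212)*(-229110 - 19662) + (-4/7 + 5*(-2 + 2/24)/7 + (⅐)*(-2 + 2/24)*422)) = (-122071 + 78)/(-108880*(-248772) + (-4/7 + 5*(-2 + 2*(1/24))/7 + (⅐)*(-2 + 2*(1/24))*422)) = -121993/(27086295360 + (-4/7 + 5*(-2 + 1/12)/7 + (⅐)*(-2 + 1/12)*422)) = -121993/(27086295360 + (-4/7 + (5/7)*(-23/12) + (⅐)*(-23/12)*422)) = -121993/(27086295360 + (-4/7 - 115/84 - 4853/42)) = -121993/(27086295360 - 9869/84) = -121993/2275248800371/84 = -121993*84/2275248800371 = -10247412/2275248800371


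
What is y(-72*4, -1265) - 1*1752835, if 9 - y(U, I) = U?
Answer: -1752538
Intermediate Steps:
y(U, I) = 9 - U
y(-72*4, -1265) - 1*1752835 = (9 - (-72)*4) - 1*1752835 = (9 - 1*(-288)) - 1752835 = (9 + 288) - 1752835 = 297 - 1752835 = -1752538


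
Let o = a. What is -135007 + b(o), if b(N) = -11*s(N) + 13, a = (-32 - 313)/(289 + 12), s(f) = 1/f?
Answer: -46569619/345 ≈ -1.3498e+5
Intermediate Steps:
s(f) = 1/f
a = -345/301 ≈ -1.1462
o = -345/301 ≈ -1.1462
b(N) = 13 - 11/N (b(N) = -11/N + 13 = 13 - 11/N)
-135007 + b(o) = -135007 + (13 - 11/(-345/301)) = -135007 + (13 - 11*(-301/345)) = -135007 + (13 + 3311/345) = -135007 + 7796/345 = -46569619/345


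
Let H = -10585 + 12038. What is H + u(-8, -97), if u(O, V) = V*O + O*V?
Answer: 3005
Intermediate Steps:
u(O, V) = 2*O*V (u(O, V) = O*V + O*V = 2*O*V)
H = 1453
H + u(-8, -97) = 1453 + 2*(-8)*(-97) = 1453 + 1552 = 3005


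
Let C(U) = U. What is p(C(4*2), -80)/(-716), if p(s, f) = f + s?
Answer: 18/179 ≈ 0.10056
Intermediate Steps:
p(C(4*2), -80)/(-716) = (-80 + 4*2)/(-716) = (-80 + 8)*(-1/716) = -72*(-1/716) = 18/179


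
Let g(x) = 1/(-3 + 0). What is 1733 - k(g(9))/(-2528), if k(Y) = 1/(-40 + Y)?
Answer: 530103901/305888 ≈ 1733.0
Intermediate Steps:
g(x) = -1/3 (g(x) = 1/(-3) = -1/3)
1733 - k(g(9))/(-2528) = 1733 - 1/((-40 - 1/3)*(-2528)) = 1733 - (-1)/((-121/3)*2528) = 1733 - (-3)*(-1)/(121*2528) = 1733 - 1*3/305888 = 1733 - 3/305888 = 530103901/305888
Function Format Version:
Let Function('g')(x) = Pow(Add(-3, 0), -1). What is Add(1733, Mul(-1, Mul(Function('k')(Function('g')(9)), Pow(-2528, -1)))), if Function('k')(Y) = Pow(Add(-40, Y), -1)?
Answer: Rational(530103901, 305888) ≈ 1733.0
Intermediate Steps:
Function('g')(x) = Rational(-1, 3) (Function('g')(x) = Pow(-3, -1) = Rational(-1, 3))
Add(1733, Mul(-1, Mul(Function('k')(Function('g')(9)), Pow(-2528, -1)))) = Add(1733, Mul(-1, Mul(Pow(Add(-40, Rational(-1, 3)), -1), Pow(-2528, -1)))) = Add(1733, Mul(-1, Mul(Pow(Rational(-121, 3), -1), Rational(-1, 2528)))) = Add(1733, Mul(-1, Mul(Rational(-3, 121), Rational(-1, 2528)))) = Add(1733, Mul(-1, Rational(3, 305888))) = Add(1733, Rational(-3, 305888)) = Rational(530103901, 305888)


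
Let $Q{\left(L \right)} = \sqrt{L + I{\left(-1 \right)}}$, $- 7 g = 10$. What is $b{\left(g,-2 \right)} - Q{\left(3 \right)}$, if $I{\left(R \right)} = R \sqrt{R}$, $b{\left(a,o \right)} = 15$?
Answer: $15 - \sqrt{3 - i} \approx 13.245 + 0.28485 i$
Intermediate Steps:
$g = - \frac{10}{7}$ ($g = \left(- \frac{1}{7}\right) 10 = - \frac{10}{7} \approx -1.4286$)
$I{\left(R \right)} = R^{\frac{3}{2}}$
$Q{\left(L \right)} = \sqrt{L - i}$ ($Q{\left(L \right)} = \sqrt{L + \left(-1\right)^{\frac{3}{2}}} = \sqrt{L - i}$)
$b{\left(g,-2 \right)} - Q{\left(3 \right)} = 15 - \sqrt{3 - i}$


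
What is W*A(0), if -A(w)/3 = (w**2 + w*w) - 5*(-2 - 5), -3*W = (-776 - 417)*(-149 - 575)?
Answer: 30230620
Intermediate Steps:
W = -863732/3 (W = -(-776 - 417)*(-149 - 575)/3 = -(-1193)*(-724)/3 = -1/3*863732 = -863732/3 ≈ -2.8791e+5)
A(w) = -105 - 6*w**2 (A(w) = -3*((w**2 + w*w) - 5*(-2 - 5)) = -3*((w**2 + w**2) - 5*(-7)) = -3*(2*w**2 + 35) = -3*(35 + 2*w**2) = -105 - 6*w**2)
W*A(0) = -863732*(-105 - 6*0**2)/3 = -863732*(-105 - 6*0)/3 = -863732*(-105 + 0)/3 = -863732/3*(-105) = 30230620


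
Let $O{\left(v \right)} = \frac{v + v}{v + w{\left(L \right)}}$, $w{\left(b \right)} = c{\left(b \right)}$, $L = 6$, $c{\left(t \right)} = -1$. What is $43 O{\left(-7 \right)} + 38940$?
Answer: $\frac{156061}{4} \approx 39015.0$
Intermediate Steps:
$w{\left(b \right)} = -1$
$O{\left(v \right)} = \frac{2 v}{-1 + v}$ ($O{\left(v \right)} = \frac{v + v}{v - 1} = \frac{2 v}{-1 + v}$)
$43 O{\left(-7 \right)} + 38940 = 43 \cdot 2 \left(-7\right) \frac{1}{-1 - 7} + 38940 = 43 \cdot 2 \left(-7\right) \frac{1}{-8} + 38940 = 43 \cdot 2 \left(-7\right) \left(- \frac{1}{8}\right) + 38940 = 43 \cdot \frac{7}{4} + 38940 = \frac{301}{4} + 38940 = \frac{156061}{4}$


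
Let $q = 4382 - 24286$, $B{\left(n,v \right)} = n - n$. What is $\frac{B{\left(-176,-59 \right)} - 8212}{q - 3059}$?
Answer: $\frac{8212}{22963} \approx 0.35762$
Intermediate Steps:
$B{\left(n,v \right)} = 0$
$q = -19904$
$\frac{B{\left(-176,-59 \right)} - 8212}{q - 3059} = \frac{0 - 8212}{-19904 - 3059} = - \frac{8212}{-22963} = \left(-8212\right) \left(- \frac{1}{22963}\right) = \frac{8212}{22963}$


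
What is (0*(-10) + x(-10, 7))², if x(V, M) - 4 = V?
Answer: 36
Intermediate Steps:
x(V, M) = 4 + V
(0*(-10) + x(-10, 7))² = (0*(-10) + (4 - 10))² = (0 - 6)² = (-6)² = 36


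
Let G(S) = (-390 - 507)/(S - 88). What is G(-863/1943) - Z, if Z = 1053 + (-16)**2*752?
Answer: -2558601668/13219 ≈ -1.9355e+5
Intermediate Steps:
G(S) = -897/(-88 + S)
Z = 193565 (Z = 1053 + 256*752 = 1053 + 192512 = 193565)
G(-863/1943) - Z = -897/(-88 - 863/1943) - 1*193565 = -897/(-88 - 863*1/1943) - 193565 = -897/(-88 - 863/1943) - 193565 = -897/(-171847/1943) - 193565 = -897*(-1943/171847) - 193565 = 134067/13219 - 193565 = -2558601668/13219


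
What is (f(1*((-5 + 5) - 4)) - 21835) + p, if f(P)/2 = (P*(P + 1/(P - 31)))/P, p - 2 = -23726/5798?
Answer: -2216518068/101465 ≈ -21845.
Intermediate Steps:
p = -6065/2899 (p = 2 - 23726/5798 = 2 - 23726*1/5798 = 2 - 11863/2899 = -6065/2899 ≈ -2.0921)
f(P) = 2*P + 2/(-31 + P) (f(P) = 2*((P*(P + 1/(P - 31)))/P) = 2*((P*(P + 1/(-31 + P)))/P) = 2*(P + 1/(-31 + P)) = 2*P + 2/(-31 + P))
(f(1*((-5 + 5) - 4)) - 21835) + p = (2*(1 + (1*((-5 + 5) - 4))**2 - 31*((-5 + 5) - 4))/(-31 + 1*((-5 + 5) - 4)) - 21835) - 6065/2899 = (2*(1 + (1*(0 - 4))**2 - 31*(0 - 4))/(-31 + 1*(0 - 4)) - 21835) - 6065/2899 = (2*(1 + (1*(-4))**2 - 31*(-4))/(-31 + 1*(-4)) - 21835) - 6065/2899 = (2*(1 + (-4)**2 - 31*(-4))/(-31 - 4) - 21835) - 6065/2899 = (2*(1 + 16 + 124)/(-35) - 21835) - 6065/2899 = (2*(-1/35)*141 - 21835) - 6065/2899 = (-282/35 - 21835) - 6065/2899 = -764507/35 - 6065/2899 = -2216518068/101465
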